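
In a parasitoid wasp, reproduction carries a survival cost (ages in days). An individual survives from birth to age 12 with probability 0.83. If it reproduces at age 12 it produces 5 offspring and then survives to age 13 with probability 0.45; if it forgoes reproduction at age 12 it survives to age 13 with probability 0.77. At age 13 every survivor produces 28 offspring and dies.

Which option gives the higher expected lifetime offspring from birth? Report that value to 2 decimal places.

17.89

breed at age 12: R₀ = 0.83 × (5 + 0.45 × 28) = 0.83 × 17.6000 = 14.6080
delay to age 13: R₀ = 0.83 × (0.77 × 28) = 0.83 × 21.5600 = 17.8948
Higher: delay to age 13 (17.8948).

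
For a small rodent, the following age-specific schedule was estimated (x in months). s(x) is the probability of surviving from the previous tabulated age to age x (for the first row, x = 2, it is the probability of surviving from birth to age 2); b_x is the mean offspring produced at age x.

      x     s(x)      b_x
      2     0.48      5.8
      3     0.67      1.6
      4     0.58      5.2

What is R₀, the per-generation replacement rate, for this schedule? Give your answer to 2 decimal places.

4.27

Survivorship from birth: l_x = s_2·s_3·…·s_x.
  l_2 = 0.48000
  l_3 = 0.32160
  l_4 = 0.18653
R₀ = Σ l_x b_x:
  age 2: 0.48000 × 5.8 = 2.7840
  age 3: 0.32160 × 1.6 = 0.5146
  age 4: 0.18653 × 5.2 = 0.9700
R₀ = 2.7840 + 0.5146 + 0.9700 = 4.2685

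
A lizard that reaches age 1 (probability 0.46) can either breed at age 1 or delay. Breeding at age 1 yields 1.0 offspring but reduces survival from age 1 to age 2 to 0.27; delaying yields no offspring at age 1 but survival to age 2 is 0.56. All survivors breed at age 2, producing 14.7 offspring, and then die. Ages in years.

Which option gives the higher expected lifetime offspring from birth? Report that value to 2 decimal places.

breed at age 1: R₀ = 0.46 × (1.0 + 0.27 × 14.7) = 0.46 × 4.9690 = 2.2857
delay to age 2: R₀ = 0.46 × (0.56 × 14.7) = 0.46 × 8.2320 = 3.7867
Higher: delay to age 2 (3.7867).

3.79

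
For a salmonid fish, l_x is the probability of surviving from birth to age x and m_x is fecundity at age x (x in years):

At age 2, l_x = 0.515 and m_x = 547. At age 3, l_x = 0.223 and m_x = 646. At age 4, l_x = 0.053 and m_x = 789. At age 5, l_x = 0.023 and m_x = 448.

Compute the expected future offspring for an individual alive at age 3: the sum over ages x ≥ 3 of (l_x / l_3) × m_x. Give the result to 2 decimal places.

879.73

l_3 = 0.223. Conditional survival from age 3 to x is l_x / l_3.
  x=3: (0.223/0.223) × 646 = 646.0000
  x=4: (0.053/0.223) × 789 = 187.5202
  x=5: (0.023/0.223) × 448 = 46.2063
Sum = 646.0000 + 187.5202 + 46.2063 = 879.7265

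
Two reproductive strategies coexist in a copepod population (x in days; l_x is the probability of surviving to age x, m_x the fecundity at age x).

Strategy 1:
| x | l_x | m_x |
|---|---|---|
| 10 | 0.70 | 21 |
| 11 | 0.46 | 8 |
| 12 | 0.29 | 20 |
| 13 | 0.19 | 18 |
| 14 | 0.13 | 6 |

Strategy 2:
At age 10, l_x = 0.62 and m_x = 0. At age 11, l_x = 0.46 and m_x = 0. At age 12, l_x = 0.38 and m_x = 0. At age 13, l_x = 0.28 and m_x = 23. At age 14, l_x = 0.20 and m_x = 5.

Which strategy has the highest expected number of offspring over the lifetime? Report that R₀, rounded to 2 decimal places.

Strategy 1: R₀ = 0.70×21 + 0.46×8 + 0.29×20 + 0.19×18 + 0.13×6 = 28.3800
Strategy 2: R₀ = 0.62×0 + 0.46×0 + 0.38×0 + 0.28×23 + 0.20×5 = 7.4400
Highest R₀: strategy 1 with 28.3800.

28.38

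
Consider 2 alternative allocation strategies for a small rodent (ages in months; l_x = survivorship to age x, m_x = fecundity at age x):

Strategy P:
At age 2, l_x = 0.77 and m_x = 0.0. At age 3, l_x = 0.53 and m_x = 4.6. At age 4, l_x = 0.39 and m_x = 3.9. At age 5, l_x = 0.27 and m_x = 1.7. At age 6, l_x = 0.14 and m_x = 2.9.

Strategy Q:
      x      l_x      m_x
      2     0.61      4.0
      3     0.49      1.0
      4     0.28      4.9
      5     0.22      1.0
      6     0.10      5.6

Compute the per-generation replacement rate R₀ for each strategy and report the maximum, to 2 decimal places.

5.08

Strategy P: R₀ = 0.77×0.0 + 0.53×4.6 + 0.39×3.9 + 0.27×1.7 + 0.14×2.9 = 4.8240
Strategy Q: R₀ = 0.61×4.0 + 0.49×1.0 + 0.28×4.9 + 0.22×1.0 + 0.10×5.6 = 5.0820
Highest R₀: strategy Q with 5.0820.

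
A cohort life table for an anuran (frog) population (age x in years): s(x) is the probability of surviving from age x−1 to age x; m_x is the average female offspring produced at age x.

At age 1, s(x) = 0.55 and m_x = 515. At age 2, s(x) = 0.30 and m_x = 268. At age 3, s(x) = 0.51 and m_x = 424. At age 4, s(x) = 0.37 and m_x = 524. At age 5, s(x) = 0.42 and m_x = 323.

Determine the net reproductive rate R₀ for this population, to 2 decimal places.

Survivorship from birth: l_x = s_1·s_2·…·s_x.
  l_1 = 0.55000
  l_2 = 0.16500
  l_3 = 0.08415
  l_4 = 0.03114
  l_5 = 0.01308
R₀ = Σ l_x m_x:
  age 1: 0.55000 × 515 = 283.2500
  age 2: 0.16500 × 268 = 44.2200
  age 3: 0.08415 × 424 = 35.6796
  age 4: 0.03114 × 524 = 16.3174
  age 5: 0.01308 × 323 = 4.2248
R₀ = 283.2500 + 44.2200 + 35.6796 + 16.3174 + 4.2248 = 383.6918

383.69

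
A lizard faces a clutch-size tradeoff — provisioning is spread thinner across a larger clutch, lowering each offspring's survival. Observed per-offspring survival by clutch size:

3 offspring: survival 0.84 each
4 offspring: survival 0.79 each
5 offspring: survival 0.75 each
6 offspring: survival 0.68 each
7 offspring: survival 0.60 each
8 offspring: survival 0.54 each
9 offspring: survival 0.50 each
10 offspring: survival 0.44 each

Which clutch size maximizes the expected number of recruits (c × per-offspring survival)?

9

Expected recruits = c × s(c):
  c=3: 3 × 0.84 = 2.520
  c=4: 4 × 0.79 = 3.160
  c=5: 5 × 0.75 = 3.750
  c=6: 6 × 0.68 = 4.080
  c=7: 7 × 0.60 = 4.200
  c=8: 8 × 0.54 = 4.320
  c=9: 9 × 0.50 = 4.500
  c=10: 10 × 0.44 = 4.400
Maximum at c = 9 (4.500 recruits).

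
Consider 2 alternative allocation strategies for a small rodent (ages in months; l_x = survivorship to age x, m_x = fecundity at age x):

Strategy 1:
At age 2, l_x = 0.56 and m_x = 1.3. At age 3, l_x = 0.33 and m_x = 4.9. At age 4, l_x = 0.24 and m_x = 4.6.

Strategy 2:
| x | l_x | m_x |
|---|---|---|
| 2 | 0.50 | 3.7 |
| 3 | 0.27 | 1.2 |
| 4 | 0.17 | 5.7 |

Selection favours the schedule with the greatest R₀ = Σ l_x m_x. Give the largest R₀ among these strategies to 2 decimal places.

3.45

Strategy 1: R₀ = 0.56×1.3 + 0.33×4.9 + 0.24×4.6 = 3.4490
Strategy 2: R₀ = 0.50×3.7 + 0.27×1.2 + 0.17×5.7 = 3.1430
Highest R₀: strategy 1 with 3.4490.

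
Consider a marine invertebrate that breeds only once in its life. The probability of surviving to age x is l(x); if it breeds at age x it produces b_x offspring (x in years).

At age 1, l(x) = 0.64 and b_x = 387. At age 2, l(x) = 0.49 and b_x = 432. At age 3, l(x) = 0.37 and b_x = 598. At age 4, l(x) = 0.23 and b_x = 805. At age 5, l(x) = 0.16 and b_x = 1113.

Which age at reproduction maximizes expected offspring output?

1

Expected offspring if breeding at age x = l(x) × b_x:
  age 1: 0.64 × 387 = 247.680
  age 2: 0.49 × 432 = 211.680
  age 3: 0.37 × 598 = 221.260
  age 4: 0.23 × 805 = 185.150
  age 5: 0.16 × 1113 = 178.080
Maximum at age 1 (247.680).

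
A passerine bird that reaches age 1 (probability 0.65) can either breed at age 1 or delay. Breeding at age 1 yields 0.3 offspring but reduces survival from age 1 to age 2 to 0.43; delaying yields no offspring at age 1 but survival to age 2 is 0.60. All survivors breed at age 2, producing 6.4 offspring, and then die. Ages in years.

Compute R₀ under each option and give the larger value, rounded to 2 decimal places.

2.50

breed at age 1: R₀ = 0.65 × (0.3 + 0.43 × 6.4) = 0.65 × 3.0520 = 1.9838
delay to age 2: R₀ = 0.65 × (0.60 × 6.4) = 0.65 × 3.8400 = 2.4960
Higher: delay to age 2 (2.4960).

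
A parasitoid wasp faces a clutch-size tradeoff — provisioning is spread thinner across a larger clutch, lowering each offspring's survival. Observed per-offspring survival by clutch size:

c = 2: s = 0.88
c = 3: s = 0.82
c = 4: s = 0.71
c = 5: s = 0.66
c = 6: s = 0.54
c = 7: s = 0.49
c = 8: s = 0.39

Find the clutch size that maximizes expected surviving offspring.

7

Expected surviving offspring = c × s(c):
  c=2: 2 × 0.88 = 1.760
  c=3: 3 × 0.82 = 2.460
  c=4: 4 × 0.71 = 2.840
  c=5: 5 × 0.66 = 3.300
  c=6: 6 × 0.54 = 3.240
  c=7: 7 × 0.49 = 3.430
  c=8: 8 × 0.39 = 3.120
Maximum at c = 7 (3.430 surviving offspring).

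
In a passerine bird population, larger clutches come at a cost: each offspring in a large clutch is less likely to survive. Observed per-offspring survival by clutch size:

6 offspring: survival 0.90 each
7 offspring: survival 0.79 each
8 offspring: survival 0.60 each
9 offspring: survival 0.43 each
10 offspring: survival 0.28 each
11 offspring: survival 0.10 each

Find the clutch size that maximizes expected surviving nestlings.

Expected surviving nestlings = c × s(c):
  c=6: 6 × 0.90 = 5.400
  c=7: 7 × 0.79 = 5.530
  c=8: 8 × 0.60 = 4.800
  c=9: 9 × 0.43 = 3.870
  c=10: 10 × 0.28 = 2.800
  c=11: 11 × 0.10 = 1.100
Maximum at c = 7 (5.530 surviving nestlings).

7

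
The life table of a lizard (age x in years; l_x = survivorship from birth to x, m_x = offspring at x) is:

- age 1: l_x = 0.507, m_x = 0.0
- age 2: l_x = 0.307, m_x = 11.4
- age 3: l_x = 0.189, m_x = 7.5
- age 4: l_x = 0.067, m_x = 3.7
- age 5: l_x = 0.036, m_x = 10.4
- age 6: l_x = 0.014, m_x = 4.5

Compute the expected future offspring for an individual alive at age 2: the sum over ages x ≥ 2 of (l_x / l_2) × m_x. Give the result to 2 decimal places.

18.25

l_2 = 0.307. Conditional survival from age 2 to x is l_x / l_2.
  x=2: (0.307/0.307) × 11.4 = 11.4000
  x=3: (0.189/0.307) × 7.5 = 4.6173
  x=4: (0.067/0.307) × 3.7 = 0.8075
  x=5: (0.036/0.307) × 10.4 = 1.2195
  x=6: (0.014/0.307) × 4.5 = 0.2052
Sum = 11.4000 + 4.6173 + 0.8075 + 1.2195 + 0.2052 = 18.2495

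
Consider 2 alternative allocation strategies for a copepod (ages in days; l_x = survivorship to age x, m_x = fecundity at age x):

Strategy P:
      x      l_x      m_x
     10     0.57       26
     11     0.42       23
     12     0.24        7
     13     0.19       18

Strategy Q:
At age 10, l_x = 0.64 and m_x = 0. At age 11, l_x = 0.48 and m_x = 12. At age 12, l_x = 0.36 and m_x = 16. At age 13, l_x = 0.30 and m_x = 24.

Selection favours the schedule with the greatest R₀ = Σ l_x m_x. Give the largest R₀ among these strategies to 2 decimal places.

Strategy P: R₀ = 0.57×26 + 0.42×23 + 0.24×7 + 0.19×18 = 29.5800
Strategy Q: R₀ = 0.64×0 + 0.48×12 + 0.36×16 + 0.30×24 = 18.7200
Highest R₀: strategy P with 29.5800.

29.58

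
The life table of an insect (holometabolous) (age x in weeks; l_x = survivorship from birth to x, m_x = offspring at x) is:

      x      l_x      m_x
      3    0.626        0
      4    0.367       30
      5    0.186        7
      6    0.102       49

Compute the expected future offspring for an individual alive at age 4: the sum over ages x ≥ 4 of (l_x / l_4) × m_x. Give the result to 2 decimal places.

47.17

l_4 = 0.367. Conditional survival from age 4 to x is l_x / l_4.
  x=4: (0.367/0.367) × 30 = 30.0000
  x=5: (0.186/0.367) × 7 = 3.5477
  x=6: (0.102/0.367) × 49 = 13.6185
Sum = 30.0000 + 3.5477 + 13.6185 = 47.1662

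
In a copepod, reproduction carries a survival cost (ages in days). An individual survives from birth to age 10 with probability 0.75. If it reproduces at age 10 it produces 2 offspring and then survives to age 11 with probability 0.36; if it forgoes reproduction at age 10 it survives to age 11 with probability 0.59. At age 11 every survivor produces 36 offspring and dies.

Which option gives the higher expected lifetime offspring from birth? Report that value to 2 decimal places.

breed at age 10: R₀ = 0.75 × (2 + 0.36 × 36) = 0.75 × 14.9600 = 11.2200
delay to age 11: R₀ = 0.75 × (0.59 × 36) = 0.75 × 21.2400 = 15.9300
Higher: delay to age 11 (15.9300).

15.93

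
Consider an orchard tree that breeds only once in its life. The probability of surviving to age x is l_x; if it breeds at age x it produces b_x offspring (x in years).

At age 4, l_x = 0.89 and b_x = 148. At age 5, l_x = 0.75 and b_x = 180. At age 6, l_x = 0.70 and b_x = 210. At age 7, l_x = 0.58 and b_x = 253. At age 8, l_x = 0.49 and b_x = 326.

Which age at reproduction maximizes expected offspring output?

Expected offspring if breeding at age x = l_x × b_x:
  age 4: 0.89 × 148 = 131.720
  age 5: 0.75 × 180 = 135.000
  age 6: 0.70 × 210 = 147.000
  age 7: 0.58 × 253 = 146.740
  age 8: 0.49 × 326 = 159.740
Maximum at age 8 (159.740).

8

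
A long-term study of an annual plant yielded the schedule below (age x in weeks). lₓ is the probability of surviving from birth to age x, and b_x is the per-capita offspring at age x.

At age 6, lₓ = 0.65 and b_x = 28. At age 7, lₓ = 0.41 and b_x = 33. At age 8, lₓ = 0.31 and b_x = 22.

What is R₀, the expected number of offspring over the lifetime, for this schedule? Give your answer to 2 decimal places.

R₀ = Σ lₓ b_x:
  age 6: 0.65 × 28 = 18.2000
  age 7: 0.41 × 33 = 13.5300
  age 8: 0.31 × 22 = 6.8200
R₀ = 18.2000 + 13.5300 + 6.8200 = 38.5500

38.55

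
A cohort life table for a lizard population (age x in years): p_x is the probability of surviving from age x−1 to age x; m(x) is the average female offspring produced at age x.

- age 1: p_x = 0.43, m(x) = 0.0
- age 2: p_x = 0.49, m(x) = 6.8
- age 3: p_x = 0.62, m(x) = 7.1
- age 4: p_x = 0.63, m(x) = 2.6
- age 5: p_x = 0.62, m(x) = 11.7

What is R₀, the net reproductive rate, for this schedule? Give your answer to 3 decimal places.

3.171

Survivorship from birth: l_x = p_1·p_2·…·p_x.
  l_1 = 0.43000
  l_2 = 0.21070
  l_3 = 0.13063
  l_4 = 0.08230
  l_5 = 0.05103
R₀ = Σ l_x m(x):
  age 1: 0.43000 × 0.0 = 0.0000
  age 2: 0.21070 × 6.8 = 1.4328
  age 3: 0.13063 × 7.1 = 0.9275
  age 4: 0.08230 × 2.6 = 0.2140
  age 5: 0.05103 × 11.7 = 0.5971
R₀ = 0.0000 + 1.4328 + 0.9275 + 0.2140 + 0.5971 = 3.1713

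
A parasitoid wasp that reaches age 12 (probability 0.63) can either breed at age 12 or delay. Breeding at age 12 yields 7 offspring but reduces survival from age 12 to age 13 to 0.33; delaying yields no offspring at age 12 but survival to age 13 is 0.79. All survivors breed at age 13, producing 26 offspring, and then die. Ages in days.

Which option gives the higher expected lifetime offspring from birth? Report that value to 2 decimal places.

12.94

breed at age 12: R₀ = 0.63 × (7 + 0.33 × 26) = 0.63 × 15.5800 = 9.8154
delay to age 13: R₀ = 0.63 × (0.79 × 26) = 0.63 × 20.5400 = 12.9402
Higher: delay to age 13 (12.9402).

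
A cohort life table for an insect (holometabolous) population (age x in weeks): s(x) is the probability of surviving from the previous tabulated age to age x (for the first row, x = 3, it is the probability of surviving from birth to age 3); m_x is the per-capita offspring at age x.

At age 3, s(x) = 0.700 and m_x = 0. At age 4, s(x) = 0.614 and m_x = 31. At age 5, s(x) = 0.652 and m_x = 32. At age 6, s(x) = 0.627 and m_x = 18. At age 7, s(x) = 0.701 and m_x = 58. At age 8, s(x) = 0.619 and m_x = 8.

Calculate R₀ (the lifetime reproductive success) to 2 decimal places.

33.21

Survivorship from birth: l_x = s_3·s_4·…·s_x.
  l_3 = 0.70000
  l_4 = 0.42980
  l_5 = 0.28023
  l_6 = 0.17570
  l_7 = 0.12317
  l_8 = 0.07624
R₀ = Σ l_x m_x:
  age 3: 0.70000 × 0 = 0.0000
  age 4: 0.42980 × 31 = 13.3238
  age 5: 0.28023 × 32 = 8.9674
  age 6: 0.17570 × 18 = 3.1626
  age 7: 0.12317 × 58 = 7.1439
  age 8: 0.07624 × 8 = 0.6099
R₀ = 0.0000 + 13.3238 + 8.9674 + 3.1626 + 7.1439 + 0.6099 = 33.2075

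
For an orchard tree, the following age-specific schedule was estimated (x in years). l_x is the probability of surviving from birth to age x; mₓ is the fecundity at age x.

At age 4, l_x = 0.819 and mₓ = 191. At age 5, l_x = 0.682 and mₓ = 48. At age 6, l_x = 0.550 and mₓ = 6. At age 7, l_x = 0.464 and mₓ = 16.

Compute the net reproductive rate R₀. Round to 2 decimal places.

R₀ = Σ l_x mₓ:
  age 4: 0.819 × 191 = 156.4290
  age 5: 0.682 × 48 = 32.7360
  age 6: 0.550 × 6 = 3.3000
  age 7: 0.464 × 16 = 7.4240
R₀ = 156.4290 + 32.7360 + 3.3000 + 7.4240 = 199.8890

199.89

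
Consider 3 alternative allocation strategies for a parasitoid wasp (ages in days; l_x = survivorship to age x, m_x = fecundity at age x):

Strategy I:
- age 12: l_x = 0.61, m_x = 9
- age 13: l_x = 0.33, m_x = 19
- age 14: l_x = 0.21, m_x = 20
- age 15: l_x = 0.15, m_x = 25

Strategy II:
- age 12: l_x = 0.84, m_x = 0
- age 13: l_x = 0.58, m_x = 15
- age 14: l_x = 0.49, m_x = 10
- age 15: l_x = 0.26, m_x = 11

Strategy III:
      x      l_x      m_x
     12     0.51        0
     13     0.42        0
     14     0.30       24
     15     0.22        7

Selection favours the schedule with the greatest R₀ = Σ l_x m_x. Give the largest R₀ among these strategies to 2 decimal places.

Strategy I: R₀ = 0.61×9 + 0.33×19 + 0.21×20 + 0.15×25 = 19.7100
Strategy II: R₀ = 0.84×0 + 0.58×15 + 0.49×10 + 0.26×11 = 16.4600
Strategy III: R₀ = 0.51×0 + 0.42×0 + 0.30×24 + 0.22×7 = 8.7400
Highest R₀: strategy I with 19.7100.

19.71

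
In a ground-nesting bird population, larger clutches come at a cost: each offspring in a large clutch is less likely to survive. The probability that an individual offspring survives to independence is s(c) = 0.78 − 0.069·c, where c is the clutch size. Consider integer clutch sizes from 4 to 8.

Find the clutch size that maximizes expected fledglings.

6

Expected fledglings = c × s(c):
  c=4: 4 × 0.504 = 2.016
  c=5: 5 × 0.435 = 2.175
  c=6: 6 × 0.366 = 2.196
  c=7: 7 × 0.297 = 2.079
  c=8: 8 × 0.228 = 1.824
Maximum at c = 6 (2.196 fledglings).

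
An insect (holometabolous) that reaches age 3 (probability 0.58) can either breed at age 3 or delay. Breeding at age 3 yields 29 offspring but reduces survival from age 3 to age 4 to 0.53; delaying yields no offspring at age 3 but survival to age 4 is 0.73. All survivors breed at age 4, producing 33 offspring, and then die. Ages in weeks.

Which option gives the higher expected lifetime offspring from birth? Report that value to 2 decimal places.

breed at age 3: R₀ = 0.58 × (29 + 0.53 × 33) = 0.58 × 46.4900 = 26.9642
delay to age 4: R₀ = 0.58 × (0.73 × 33) = 0.58 × 24.0900 = 13.9722
Higher: breed at age 3 (26.9642).

26.96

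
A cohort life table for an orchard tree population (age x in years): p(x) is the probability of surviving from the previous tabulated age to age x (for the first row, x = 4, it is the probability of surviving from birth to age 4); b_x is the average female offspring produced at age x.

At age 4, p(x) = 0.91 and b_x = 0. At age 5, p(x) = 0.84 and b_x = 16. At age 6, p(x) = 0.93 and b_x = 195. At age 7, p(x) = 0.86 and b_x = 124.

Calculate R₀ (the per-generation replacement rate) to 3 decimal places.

226.664

Survivorship from birth: l_x = p_4·p_5·…·p_x.
  l_4 = 0.91000
  l_5 = 0.76440
  l_6 = 0.71089
  l_7 = 0.61137
R₀ = Σ l_x b_x:
  age 4: 0.91000 × 0 = 0.0000
  age 5: 0.76440 × 16 = 12.2304
  age 6: 0.71089 × 195 = 138.6235
  age 7: 0.61137 × 124 = 75.8099
R₀ = 0.0000 + 12.2304 + 138.6235 + 75.8099 = 226.6638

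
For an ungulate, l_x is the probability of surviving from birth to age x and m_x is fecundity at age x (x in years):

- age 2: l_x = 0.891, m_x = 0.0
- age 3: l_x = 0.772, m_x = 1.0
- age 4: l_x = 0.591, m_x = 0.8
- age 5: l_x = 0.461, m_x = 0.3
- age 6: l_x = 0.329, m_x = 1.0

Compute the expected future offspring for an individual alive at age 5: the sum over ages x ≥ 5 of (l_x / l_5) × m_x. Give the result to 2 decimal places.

1.01

l_5 = 0.461. Conditional survival from age 5 to x is l_x / l_5.
  x=5: (0.461/0.461) × 0.3 = 0.3000
  x=6: (0.329/0.461) × 1.0 = 0.7137
Sum = 0.3000 + 0.7137 = 1.0137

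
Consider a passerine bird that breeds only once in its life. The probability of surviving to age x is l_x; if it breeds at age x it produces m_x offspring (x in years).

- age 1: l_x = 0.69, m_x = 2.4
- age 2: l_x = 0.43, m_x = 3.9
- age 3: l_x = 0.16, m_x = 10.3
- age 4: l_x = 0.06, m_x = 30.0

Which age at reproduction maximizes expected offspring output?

4

Expected offspring if breeding at age x = l_x × m_x:
  age 1: 0.69 × 2.4 = 1.656
  age 2: 0.43 × 3.9 = 1.677
  age 3: 0.16 × 10.3 = 1.648
  age 4: 0.06 × 30.0 = 1.800
Maximum at age 4 (1.800).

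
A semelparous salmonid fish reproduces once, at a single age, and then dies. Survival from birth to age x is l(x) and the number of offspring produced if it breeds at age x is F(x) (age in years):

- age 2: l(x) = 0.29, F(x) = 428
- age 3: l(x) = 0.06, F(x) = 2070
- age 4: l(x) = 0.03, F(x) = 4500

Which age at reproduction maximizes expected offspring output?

Expected offspring if breeding at age x = l(x) × F(x):
  age 2: 0.29 × 428 = 124.120
  age 3: 0.06 × 2070 = 124.200
  age 4: 0.03 × 4500 = 135.000
Maximum at age 4 (135.000).

4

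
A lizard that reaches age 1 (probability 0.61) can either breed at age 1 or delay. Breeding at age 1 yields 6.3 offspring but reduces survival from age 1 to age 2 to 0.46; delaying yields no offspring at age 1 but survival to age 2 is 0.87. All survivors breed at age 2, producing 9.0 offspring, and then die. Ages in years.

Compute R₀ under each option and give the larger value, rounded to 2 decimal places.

breed at age 1: R₀ = 0.61 × (6.3 + 0.46 × 9.0) = 0.61 × 10.4400 = 6.3684
delay to age 2: R₀ = 0.61 × (0.87 × 9.0) = 0.61 × 7.8300 = 4.7763
Higher: breed at age 1 (6.3684).

6.37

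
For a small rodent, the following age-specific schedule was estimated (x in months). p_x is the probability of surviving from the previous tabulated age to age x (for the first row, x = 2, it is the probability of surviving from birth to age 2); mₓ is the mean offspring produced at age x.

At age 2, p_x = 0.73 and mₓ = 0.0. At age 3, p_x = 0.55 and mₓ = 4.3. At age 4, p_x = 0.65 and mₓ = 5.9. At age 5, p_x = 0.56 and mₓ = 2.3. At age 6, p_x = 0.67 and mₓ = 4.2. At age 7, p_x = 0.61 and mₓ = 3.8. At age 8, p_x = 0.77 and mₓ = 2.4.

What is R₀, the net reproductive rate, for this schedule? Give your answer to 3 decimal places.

4.351

Survivorship from birth: l_x = p_2·p_3·…·p_x.
  l_2 = 0.73000
  l_3 = 0.40150
  l_4 = 0.26098
  l_5 = 0.14615
  l_6 = 0.09792
  l_7 = 0.05973
  l_8 = 0.04599
R₀ = Σ l_x mₓ:
  age 2: 0.73000 × 0.0 = 0.0000
  age 3: 0.40150 × 4.3 = 1.7265
  age 4: 0.26098 × 5.9 = 1.5398
  age 5: 0.14615 × 2.3 = 0.3361
  age 6: 0.09792 × 4.2 = 0.4113
  age 7: 0.05973 × 3.8 = 0.2270
  age 8: 0.04599 × 2.4 = 0.1104
R₀ = 0.0000 + 1.7265 + 1.5398 + 0.3361 + 0.4113 + 0.2270 + 0.1104 = 4.3510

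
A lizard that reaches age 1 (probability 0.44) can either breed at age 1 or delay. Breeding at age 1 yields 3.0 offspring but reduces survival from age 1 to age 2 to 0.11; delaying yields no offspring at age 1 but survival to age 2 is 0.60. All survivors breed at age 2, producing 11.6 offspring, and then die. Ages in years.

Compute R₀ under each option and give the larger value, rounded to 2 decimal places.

3.06

breed at age 1: R₀ = 0.44 × (3.0 + 0.11 × 11.6) = 0.44 × 4.2760 = 1.8814
delay to age 2: R₀ = 0.44 × (0.60 × 11.6) = 0.44 × 6.9600 = 3.0624
Higher: delay to age 2 (3.0624).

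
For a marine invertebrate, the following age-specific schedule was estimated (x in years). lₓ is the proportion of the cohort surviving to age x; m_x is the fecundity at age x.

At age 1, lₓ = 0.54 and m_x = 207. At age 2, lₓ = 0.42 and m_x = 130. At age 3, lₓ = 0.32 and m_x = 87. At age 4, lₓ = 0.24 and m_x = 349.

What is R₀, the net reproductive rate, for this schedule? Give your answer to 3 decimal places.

277.980

R₀ = Σ lₓ m_x:
  age 1: 0.54 × 207 = 111.7800
  age 2: 0.42 × 130 = 54.6000
  age 3: 0.32 × 87 = 27.8400
  age 4: 0.24 × 349 = 83.7600
R₀ = 111.7800 + 54.6000 + 27.8400 + 83.7600 = 277.9800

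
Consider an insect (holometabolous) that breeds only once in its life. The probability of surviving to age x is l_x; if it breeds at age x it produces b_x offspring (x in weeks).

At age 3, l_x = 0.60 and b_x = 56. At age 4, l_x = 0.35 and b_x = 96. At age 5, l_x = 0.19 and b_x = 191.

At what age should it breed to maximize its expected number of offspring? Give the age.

5

Expected offspring if breeding at age x = l_x × b_x:
  age 3: 0.60 × 56 = 33.600
  age 4: 0.35 × 96 = 33.600
  age 5: 0.19 × 191 = 36.290
Maximum at age 5 (36.290).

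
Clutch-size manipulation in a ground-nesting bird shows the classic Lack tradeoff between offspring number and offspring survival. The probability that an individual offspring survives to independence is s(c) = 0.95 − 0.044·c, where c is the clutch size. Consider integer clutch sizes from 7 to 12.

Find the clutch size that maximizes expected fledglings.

Expected fledglings = c × s(c):
  c=7: 7 × 0.642 = 4.494
  c=8: 8 × 0.598 = 4.784
  c=9: 9 × 0.554 = 4.986
  c=10: 10 × 0.510 = 5.100
  c=11: 11 × 0.466 = 5.126
  c=12: 12 × 0.422 = 5.064
Maximum at c = 11 (5.126 fledglings).

11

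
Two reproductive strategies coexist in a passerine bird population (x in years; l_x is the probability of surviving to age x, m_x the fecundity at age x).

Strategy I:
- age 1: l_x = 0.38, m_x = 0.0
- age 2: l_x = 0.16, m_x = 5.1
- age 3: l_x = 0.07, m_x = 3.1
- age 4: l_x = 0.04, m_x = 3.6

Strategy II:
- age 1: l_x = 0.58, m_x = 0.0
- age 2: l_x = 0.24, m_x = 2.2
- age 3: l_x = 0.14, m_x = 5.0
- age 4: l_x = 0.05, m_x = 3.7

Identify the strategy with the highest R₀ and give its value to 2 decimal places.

1.41

Strategy I: R₀ = 0.38×0.0 + 0.16×5.1 + 0.07×3.1 + 0.04×3.6 = 1.1770
Strategy II: R₀ = 0.58×0.0 + 0.24×2.2 + 0.14×5.0 + 0.05×3.7 = 1.4130
Highest R₀: strategy II with 1.4130.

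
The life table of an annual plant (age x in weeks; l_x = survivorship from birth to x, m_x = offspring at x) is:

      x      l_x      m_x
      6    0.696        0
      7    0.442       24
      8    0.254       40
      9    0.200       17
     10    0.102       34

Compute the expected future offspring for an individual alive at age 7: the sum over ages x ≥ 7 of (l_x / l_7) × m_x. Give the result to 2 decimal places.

62.52

l_7 = 0.442. Conditional survival from age 7 to x is l_x / l_7.
  x=7: (0.442/0.442) × 24 = 24.0000
  x=8: (0.254/0.442) × 40 = 22.9864
  x=9: (0.200/0.442) × 17 = 7.6923
  x=10: (0.102/0.442) × 34 = 7.8462
Sum = 24.0000 + 22.9864 + 7.6923 + 7.8462 = 62.5249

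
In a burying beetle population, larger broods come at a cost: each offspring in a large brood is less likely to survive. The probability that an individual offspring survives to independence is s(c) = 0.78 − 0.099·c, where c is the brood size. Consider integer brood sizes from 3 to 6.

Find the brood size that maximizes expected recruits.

4

Expected recruits = c × s(c):
  c=3: 3 × 0.483 = 1.449
  c=4: 4 × 0.384 = 1.536
  c=5: 5 × 0.285 = 1.425
  c=6: 6 × 0.186 = 1.116
Maximum at c = 4 (1.536 recruits).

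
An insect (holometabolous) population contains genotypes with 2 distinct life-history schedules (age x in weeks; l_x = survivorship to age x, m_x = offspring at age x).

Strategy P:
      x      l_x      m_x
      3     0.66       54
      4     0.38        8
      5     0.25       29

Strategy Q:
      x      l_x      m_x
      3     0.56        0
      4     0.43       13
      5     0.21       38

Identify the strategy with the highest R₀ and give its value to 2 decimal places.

Strategy P: R₀ = 0.66×54 + 0.38×8 + 0.25×29 = 45.9300
Strategy Q: R₀ = 0.56×0 + 0.43×13 + 0.21×38 = 13.5700
Highest R₀: strategy P with 45.9300.

45.93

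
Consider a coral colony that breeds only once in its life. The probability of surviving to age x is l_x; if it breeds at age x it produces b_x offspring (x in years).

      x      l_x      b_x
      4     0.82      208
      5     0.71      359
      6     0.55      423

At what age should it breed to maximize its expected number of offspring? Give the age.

5

Expected offspring if breeding at age x = l_x × b_x:
  age 4: 0.82 × 208 = 170.560
  age 5: 0.71 × 359 = 254.890
  age 6: 0.55 × 423 = 232.650
Maximum at age 5 (254.890).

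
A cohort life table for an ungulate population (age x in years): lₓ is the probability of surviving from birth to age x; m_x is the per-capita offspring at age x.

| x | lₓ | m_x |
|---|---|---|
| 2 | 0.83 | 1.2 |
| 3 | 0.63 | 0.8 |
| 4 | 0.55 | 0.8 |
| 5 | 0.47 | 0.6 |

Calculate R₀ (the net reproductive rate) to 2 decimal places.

2.22

R₀ = Σ lₓ m_x:
  age 2: 0.83 × 1.2 = 0.9960
  age 3: 0.63 × 0.8 = 0.5040
  age 4: 0.55 × 0.8 = 0.4400
  age 5: 0.47 × 0.6 = 0.2820
R₀ = 0.9960 + 0.5040 + 0.4400 + 0.2820 = 2.2220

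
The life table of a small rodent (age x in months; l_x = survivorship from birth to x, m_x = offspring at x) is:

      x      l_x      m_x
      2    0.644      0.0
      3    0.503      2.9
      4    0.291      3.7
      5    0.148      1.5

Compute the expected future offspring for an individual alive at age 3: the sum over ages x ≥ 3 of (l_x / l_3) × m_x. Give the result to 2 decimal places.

l_3 = 0.503. Conditional survival from age 3 to x is l_x / l_3.
  x=3: (0.503/0.503) × 2.9 = 2.9000
  x=4: (0.291/0.503) × 3.7 = 2.1406
  x=5: (0.148/0.503) × 1.5 = 0.4414
Sum = 2.9000 + 2.1406 + 0.4414 = 5.4819

5.48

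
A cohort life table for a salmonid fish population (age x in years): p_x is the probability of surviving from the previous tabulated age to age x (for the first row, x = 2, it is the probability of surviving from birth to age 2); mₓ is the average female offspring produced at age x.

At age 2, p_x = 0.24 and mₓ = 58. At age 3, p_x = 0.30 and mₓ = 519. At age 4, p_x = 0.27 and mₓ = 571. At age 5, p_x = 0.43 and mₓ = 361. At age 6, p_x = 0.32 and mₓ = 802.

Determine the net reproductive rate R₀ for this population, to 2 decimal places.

67.55

Survivorship from birth: l_x = p_2·p_3·…·p_x.
  l_2 = 0.24000
  l_3 = 0.07200
  l_4 = 0.01944
  l_5 = 0.00836
  l_6 = 0.00267
R₀ = Σ l_x mₓ:
  age 2: 0.24000 × 58 = 13.9200
  age 3: 0.07200 × 519 = 37.3680
  age 4: 0.01944 × 571 = 11.1002
  age 5: 0.00836 × 361 = 3.0180
  age 6: 0.00267 × 802 = 2.1413
R₀ = 13.9200 + 37.3680 + 11.1002 + 3.0180 + 2.1413 = 67.5475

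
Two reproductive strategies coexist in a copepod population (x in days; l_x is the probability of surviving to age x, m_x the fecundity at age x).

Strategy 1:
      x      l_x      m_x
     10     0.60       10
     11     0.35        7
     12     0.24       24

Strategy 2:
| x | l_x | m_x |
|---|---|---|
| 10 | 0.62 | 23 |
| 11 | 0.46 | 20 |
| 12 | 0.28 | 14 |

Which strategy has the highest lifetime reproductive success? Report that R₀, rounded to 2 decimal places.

Strategy 1: R₀ = 0.60×10 + 0.35×7 + 0.24×24 = 14.2100
Strategy 2: R₀ = 0.62×23 + 0.46×20 + 0.28×14 = 27.3800
Highest R₀: strategy 2 with 27.3800.

27.38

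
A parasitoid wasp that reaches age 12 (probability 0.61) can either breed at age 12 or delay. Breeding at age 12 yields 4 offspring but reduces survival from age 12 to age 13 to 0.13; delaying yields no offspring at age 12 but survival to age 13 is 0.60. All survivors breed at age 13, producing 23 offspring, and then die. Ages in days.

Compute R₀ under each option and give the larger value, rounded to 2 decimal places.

8.42

breed at age 12: R₀ = 0.61 × (4 + 0.13 × 23) = 0.61 × 6.9900 = 4.2639
delay to age 13: R₀ = 0.61 × (0.60 × 23) = 0.61 × 13.8000 = 8.4180
Higher: delay to age 13 (8.4180).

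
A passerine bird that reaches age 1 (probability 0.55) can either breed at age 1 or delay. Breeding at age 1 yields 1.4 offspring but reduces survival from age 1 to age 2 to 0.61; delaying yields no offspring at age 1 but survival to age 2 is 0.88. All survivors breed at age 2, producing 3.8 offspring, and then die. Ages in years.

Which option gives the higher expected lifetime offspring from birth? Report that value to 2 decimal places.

breed at age 1: R₀ = 0.55 × (1.4 + 0.61 × 3.8) = 0.55 × 3.7180 = 2.0449
delay to age 2: R₀ = 0.55 × (0.88 × 3.8) = 0.55 × 3.3440 = 1.8392
Higher: breed at age 1 (2.0449).

2.04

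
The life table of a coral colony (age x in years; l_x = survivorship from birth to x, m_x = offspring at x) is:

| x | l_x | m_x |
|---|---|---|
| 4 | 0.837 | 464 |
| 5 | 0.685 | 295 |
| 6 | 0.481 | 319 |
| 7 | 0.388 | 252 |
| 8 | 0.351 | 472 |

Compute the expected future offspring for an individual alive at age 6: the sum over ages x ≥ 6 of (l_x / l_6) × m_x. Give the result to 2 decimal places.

l_6 = 0.481. Conditional survival from age 6 to x is l_x / l_6.
  x=6: (0.481/0.481) × 319 = 319.0000
  x=7: (0.388/0.481) × 252 = 203.2765
  x=8: (0.351/0.481) × 472 = 344.4324
Sum = 319.0000 + 203.2765 + 344.4324 = 866.7089

866.71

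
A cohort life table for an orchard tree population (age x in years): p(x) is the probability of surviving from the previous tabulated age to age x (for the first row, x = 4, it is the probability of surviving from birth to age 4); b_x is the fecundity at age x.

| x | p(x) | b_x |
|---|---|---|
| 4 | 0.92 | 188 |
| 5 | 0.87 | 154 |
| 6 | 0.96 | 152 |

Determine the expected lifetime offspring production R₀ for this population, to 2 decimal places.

413.02

Survivorship from birth: l_x = p_4·p_5·…·p_x.
  l_4 = 0.92000
  l_5 = 0.80040
  l_6 = 0.76838
R₀ = Σ l_x b_x:
  age 4: 0.92000 × 188 = 172.9600
  age 5: 0.80040 × 154 = 123.2616
  age 6: 0.76838 × 152 = 116.7938
R₀ = 172.9600 + 123.2616 + 116.7938 = 413.0154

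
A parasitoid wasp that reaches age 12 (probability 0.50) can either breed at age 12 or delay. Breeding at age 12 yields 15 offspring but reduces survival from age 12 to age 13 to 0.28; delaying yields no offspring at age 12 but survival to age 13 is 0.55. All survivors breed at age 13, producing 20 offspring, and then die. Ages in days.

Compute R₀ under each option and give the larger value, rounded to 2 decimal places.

10.30

breed at age 12: R₀ = 0.50 × (15 + 0.28 × 20) = 0.50 × 20.6000 = 10.3000
delay to age 13: R₀ = 0.50 × (0.55 × 20) = 0.50 × 11.0000 = 5.5000
Higher: breed at age 12 (10.3000).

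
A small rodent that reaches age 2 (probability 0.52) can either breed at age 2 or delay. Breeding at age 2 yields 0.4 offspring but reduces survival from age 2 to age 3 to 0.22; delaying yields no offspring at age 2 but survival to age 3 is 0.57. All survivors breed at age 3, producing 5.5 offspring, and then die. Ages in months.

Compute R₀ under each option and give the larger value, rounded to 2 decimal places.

1.63

breed at age 2: R₀ = 0.52 × (0.4 + 0.22 × 5.5) = 0.52 × 1.6100 = 0.8372
delay to age 3: R₀ = 0.52 × (0.57 × 5.5) = 0.52 × 3.1350 = 1.6302
Higher: delay to age 3 (1.6302).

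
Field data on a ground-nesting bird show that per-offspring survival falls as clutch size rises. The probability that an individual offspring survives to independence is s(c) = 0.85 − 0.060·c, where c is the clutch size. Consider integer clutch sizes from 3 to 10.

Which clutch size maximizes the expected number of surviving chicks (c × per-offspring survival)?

7

Expected surviving chicks = c × s(c):
  c=3: 3 × 0.670 = 2.010
  c=4: 4 × 0.610 = 2.440
  c=5: 5 × 0.550 = 2.750
  c=6: 6 × 0.490 = 2.940
  c=7: 7 × 0.430 = 3.010
  c=8: 8 × 0.370 = 2.960
  c=9: 9 × 0.310 = 2.790
  c=10: 10 × 0.250 = 2.500
Maximum at c = 7 (3.010 surviving chicks).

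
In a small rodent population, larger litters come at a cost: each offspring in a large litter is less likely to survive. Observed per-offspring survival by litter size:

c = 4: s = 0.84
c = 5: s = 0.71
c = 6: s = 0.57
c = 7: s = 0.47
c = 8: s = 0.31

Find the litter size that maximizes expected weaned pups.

Expected weaned pups = c × s(c):
  c=4: 4 × 0.84 = 3.360
  c=5: 5 × 0.71 = 3.550
  c=6: 6 × 0.57 = 3.420
  c=7: 7 × 0.47 = 3.290
  c=8: 8 × 0.31 = 2.480
Maximum at c = 5 (3.550 weaned pups).

5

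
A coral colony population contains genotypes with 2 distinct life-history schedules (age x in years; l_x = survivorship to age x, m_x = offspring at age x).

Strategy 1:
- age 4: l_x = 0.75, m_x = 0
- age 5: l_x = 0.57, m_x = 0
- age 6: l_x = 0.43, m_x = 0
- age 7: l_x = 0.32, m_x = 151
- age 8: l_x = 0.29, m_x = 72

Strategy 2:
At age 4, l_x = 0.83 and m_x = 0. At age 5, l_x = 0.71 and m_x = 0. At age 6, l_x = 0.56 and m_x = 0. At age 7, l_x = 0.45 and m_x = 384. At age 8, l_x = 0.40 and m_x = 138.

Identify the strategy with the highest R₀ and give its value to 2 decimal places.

228.00

Strategy 1: R₀ = 0.75×0 + 0.57×0 + 0.43×0 + 0.32×151 + 0.29×72 = 69.2000
Strategy 2: R₀ = 0.83×0 + 0.71×0 + 0.56×0 + 0.45×384 + 0.40×138 = 228.0000
Highest R₀: strategy 2 with 228.0000.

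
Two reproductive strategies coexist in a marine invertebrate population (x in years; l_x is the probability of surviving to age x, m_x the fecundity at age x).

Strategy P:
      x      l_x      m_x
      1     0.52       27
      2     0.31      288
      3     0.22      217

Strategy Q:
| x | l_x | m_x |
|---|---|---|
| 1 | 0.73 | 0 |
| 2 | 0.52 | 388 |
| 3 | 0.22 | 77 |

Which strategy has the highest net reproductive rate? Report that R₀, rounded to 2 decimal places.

218.70

Strategy P: R₀ = 0.52×27 + 0.31×288 + 0.22×217 = 151.0600
Strategy Q: R₀ = 0.73×0 + 0.52×388 + 0.22×77 = 218.7000
Highest R₀: strategy Q with 218.7000.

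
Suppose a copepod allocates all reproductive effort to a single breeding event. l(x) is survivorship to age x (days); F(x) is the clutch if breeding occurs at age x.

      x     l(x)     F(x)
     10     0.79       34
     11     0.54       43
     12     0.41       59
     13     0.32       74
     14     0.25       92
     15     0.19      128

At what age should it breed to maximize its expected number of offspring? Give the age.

Expected offspring if breeding at age x = l(x) × F(x):
  age 10: 0.79 × 34 = 26.860
  age 11: 0.54 × 43 = 23.220
  age 12: 0.41 × 59 = 24.190
  age 13: 0.32 × 74 = 23.680
  age 14: 0.25 × 92 = 23.000
  age 15: 0.19 × 128 = 24.320
Maximum at age 10 (26.860).

10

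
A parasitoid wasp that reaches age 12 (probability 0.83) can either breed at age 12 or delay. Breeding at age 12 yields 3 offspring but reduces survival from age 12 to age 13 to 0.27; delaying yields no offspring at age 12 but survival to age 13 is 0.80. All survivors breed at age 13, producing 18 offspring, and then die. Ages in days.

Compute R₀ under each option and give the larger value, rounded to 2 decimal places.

11.95

breed at age 12: R₀ = 0.83 × (3 + 0.27 × 18) = 0.83 × 7.8600 = 6.5238
delay to age 13: R₀ = 0.83 × (0.80 × 18) = 0.83 × 14.4000 = 11.9520
Higher: delay to age 13 (11.9520).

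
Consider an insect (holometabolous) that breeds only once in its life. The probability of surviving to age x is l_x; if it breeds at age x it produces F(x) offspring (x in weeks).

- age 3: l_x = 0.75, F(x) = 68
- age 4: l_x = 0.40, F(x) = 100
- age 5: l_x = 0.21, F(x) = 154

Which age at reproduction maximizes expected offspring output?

3

Expected offspring if breeding at age x = l_x × F(x):
  age 3: 0.75 × 68 = 51.000
  age 4: 0.40 × 100 = 40.000
  age 5: 0.21 × 154 = 32.340
Maximum at age 3 (51.000).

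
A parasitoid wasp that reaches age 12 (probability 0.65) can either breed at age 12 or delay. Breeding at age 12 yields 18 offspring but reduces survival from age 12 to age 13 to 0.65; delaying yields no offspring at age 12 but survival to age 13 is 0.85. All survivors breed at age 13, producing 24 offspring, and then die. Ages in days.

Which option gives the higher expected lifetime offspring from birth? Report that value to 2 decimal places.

breed at age 12: R₀ = 0.65 × (18 + 0.65 × 24) = 0.65 × 33.6000 = 21.8400
delay to age 13: R₀ = 0.65 × (0.85 × 24) = 0.65 × 20.4000 = 13.2600
Higher: breed at age 12 (21.8400).

21.84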